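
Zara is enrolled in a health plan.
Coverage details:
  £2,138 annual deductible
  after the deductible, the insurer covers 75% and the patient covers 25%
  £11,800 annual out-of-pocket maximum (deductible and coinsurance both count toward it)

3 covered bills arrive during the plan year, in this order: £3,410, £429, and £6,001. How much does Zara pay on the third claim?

£1,500.25

Bill 1, £3,410: deductible takes £2,138, £1,272 remains; coinsurance £1,272 × 25% = £318. Patient owes £2,456 (running OOP £2,456).
Bill 2, £429: deductible met; 25% of £429 = £107.25. Cost to patient: £107.25. OOP to date £2,563.25.
Bill 3, £6,001: 25% coinsurance on £6,001 = £1,500.25. Cost to patient: £1,500.25. OOP to date £4,063.50.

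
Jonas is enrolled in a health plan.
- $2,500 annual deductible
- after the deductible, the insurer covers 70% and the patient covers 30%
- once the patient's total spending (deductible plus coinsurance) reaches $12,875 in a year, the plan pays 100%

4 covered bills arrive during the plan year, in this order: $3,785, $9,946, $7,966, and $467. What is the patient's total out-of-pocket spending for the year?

$8,399.20

Claim 1 ($3,785): $2,500 finishes the deductible; $1,285 goes to coinsurance; coinsurance $1,285 × 30% = $385.50. Patient owes $2,885.50 (running OOP $2,885.50).
Claim 2 ($9,946): deductible met; 30% of $9,946 = $2,983.80. Cost to patient: $2,983.80. OOP to date $5,869.30.
Claim 3 ($7,966): 30% coinsurance on $7,966 = $2,389.80. Cost to patient: $2,389.80. OOP to date $8,259.10.
Claim 4 ($467): deductible met; 30% of $467 = $140.10. Patient owes $140.10 (running OOP $8,399.20).
Total paid by the patient: $2,885.50 + $2,983.80 + $2,389.80 + $140.10 = $8,399.20.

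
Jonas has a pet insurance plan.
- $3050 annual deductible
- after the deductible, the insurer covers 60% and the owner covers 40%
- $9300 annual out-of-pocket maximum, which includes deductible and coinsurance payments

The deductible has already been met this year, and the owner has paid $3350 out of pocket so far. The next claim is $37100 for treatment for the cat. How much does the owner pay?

The deductible is already satisfied, so the full bill goes to coinsurance.
Coinsurance: $37100 × 40% = $14840.
That would bring total out-of-pocket to $18190, past the $9300 cap. The owner is capped at $9300 − $3350 = $5950 on this claim.

$5950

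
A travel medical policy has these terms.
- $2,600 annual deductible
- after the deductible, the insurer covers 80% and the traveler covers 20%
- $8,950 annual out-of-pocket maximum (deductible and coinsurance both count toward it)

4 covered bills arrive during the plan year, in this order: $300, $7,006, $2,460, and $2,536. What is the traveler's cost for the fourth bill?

#1 ($300): fully absorbed by the deductible. Traveler owes $300 (running OOP $300).
#2 ($7,006): $2,300 to deductible, leaving $4,706; traveler's 20% is $941.20. Traveler pays $3,241.20; OOP now $3,541.20.
#3 ($2,460): 20% coinsurance on $2,460 = $492. Cost to traveler: $492. OOP to date $4,033.20.
#4 ($2,536): 20% coinsurance on $2,536 = $507.20. Traveler pays $507.20; OOP now $4,540.40.

$507.20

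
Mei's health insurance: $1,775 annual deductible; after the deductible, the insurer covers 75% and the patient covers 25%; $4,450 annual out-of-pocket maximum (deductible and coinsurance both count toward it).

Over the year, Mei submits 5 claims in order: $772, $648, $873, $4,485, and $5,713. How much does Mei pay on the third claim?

Bill 1, $772: fully absorbed by the deductible. Patient pays $772; OOP now $772.
Bill 2, $648: entire amount goes to the deductible. Patient owes $648 (running OOP $1,420).
Bill 3, $873: $355 to deductible, leaving $518; patient's 25% is $129.50. Cost to patient: $484.50. OOP to date $1,904.50.

$484.50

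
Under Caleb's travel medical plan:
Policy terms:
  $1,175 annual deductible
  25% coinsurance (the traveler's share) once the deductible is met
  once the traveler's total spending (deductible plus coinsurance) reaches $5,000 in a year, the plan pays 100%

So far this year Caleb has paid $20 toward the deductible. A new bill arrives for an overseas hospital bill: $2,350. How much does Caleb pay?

Deductible still to meet: $1,175 − $20 = $1,155.
The remaining $1,195 (= $2,350 − $1,155) moves to coinsurance.
Coinsurance: $1,195 × 25% = $298.75.
Traveler responsibility before any cap: $1,155 + $298.75 = $1,453.75.
Cumulative spending $20 + $1,453.75 = $1,473.75 stays under the $5,000 maximum.

$1,453.75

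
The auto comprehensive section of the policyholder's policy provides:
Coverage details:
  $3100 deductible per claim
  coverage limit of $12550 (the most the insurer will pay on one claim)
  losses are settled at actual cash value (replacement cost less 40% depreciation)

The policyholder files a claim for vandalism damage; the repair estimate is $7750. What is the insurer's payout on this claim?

$1550

At 40% depreciation, ACV = $7750 − $3100 = $4650.
Subtract the deductible: $4650 − $3100 = $1550.
$1550 ≤ $12550, so the limit doesn't bind; insurer pays $1550.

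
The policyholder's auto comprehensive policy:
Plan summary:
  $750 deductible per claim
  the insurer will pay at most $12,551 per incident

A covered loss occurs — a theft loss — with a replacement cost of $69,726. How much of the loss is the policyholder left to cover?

$57,175

After the deductible, $69,726 − $750 = $68,976 remains.
The $12,551 per-incident cap binds; insurer pays $12,551.
The policyholder bears the rest of the original loss: $69,726 − $12,551 = $57,175.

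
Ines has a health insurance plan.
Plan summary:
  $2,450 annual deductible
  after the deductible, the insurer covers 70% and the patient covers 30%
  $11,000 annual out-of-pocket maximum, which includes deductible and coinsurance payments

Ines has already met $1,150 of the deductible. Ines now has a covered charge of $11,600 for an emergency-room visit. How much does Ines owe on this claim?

Remaining deductible: $2,450 − $1,150 = $1,300.
The remaining $10,300 (= $11,600 − $1,300) moves to coinsurance.
Coinsurance: $10,300 × 30% = $3,090.
That puts the patient's cost at $1,300 + $3,090 = $4,390 before any cap.
Total out-of-pocket so far would be $1,150 + $4,390 = $5,540, below the $11,000 cap — no reduction.

$4,390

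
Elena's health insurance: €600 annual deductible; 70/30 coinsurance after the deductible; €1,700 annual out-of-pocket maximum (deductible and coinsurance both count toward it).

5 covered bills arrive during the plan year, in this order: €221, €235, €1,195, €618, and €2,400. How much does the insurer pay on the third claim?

€735.70

Claim 1 — €221: fully absorbed by the deductible. Cost to patient: €221. OOP to date €221. Plan pays €221 − €221 = €0.
Claim 2 — €235: fully absorbed by the deductible. Patient owes €235 (running OOP €456). Plan pays €235 − €235 = €0.
Claim 3 — €1,195: €144 to deductible, leaving €1,051; patient's 30% is €315.30. Cost to patient: €459.30. OOP to date €915.30. Insurer: €1,195 − €459.30 = €735.70.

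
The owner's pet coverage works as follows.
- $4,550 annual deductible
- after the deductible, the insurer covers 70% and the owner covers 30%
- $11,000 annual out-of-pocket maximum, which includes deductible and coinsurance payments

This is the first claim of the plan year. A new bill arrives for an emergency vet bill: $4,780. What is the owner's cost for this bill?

Deductible not yet touched, so the first $4,550 of the bill goes to the deductible.
That leaves $4,780 − $4,550 = $230 for coinsurance.
30% of $230 = $69 falls to the owner.
Owner responsibility before any cap: $4,550 + $69 = $4,619.
Total out-of-pocket so far would be $0 + $4,619 = $4,619, below the $11,000 cap — no reduction.

$4,619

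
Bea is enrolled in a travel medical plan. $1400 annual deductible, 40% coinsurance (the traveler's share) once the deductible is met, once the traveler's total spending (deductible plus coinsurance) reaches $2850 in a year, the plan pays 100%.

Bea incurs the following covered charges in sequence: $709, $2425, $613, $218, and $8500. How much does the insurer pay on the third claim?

Bill 1, $709: all of it applies to the deductible. Cost to traveler: $709. OOP to date $709. Insurer: $709 − $709 = $0.
Bill 2, $2425: deductible takes $691, $1734 remains; traveler's 40% is $693.60. Cost to traveler: $1384.60. OOP to date $2093.60. Insurer: $2425 − $1384.60 = $1040.40.
Bill 3, $613: deductible already satisfied, so traveler's share is 40% × $613 = $245.20. Cost to traveler: $245.20. OOP to date $2338.80. Plan pays $613 − $245.20 = $367.80.

$367.80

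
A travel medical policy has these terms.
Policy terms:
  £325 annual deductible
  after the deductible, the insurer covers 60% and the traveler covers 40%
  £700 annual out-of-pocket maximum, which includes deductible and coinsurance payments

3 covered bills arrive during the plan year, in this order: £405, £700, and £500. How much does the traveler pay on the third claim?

£63

Claim 1 (£405): deductible takes £325, £80 remains; traveler's 40% is £32. Cost to traveler: £357. OOP to date £357.
Claim 2 (£700): deductible met; 40% of £700 = £280. Cost to traveler: £280. OOP to date £637.
Claim 3 (£500): deductible already satisfied, so traveler's share is 40% × £500 = £200. That would push OOP to £837, over the £700 cap, so traveler pays £700 − £637 = £63.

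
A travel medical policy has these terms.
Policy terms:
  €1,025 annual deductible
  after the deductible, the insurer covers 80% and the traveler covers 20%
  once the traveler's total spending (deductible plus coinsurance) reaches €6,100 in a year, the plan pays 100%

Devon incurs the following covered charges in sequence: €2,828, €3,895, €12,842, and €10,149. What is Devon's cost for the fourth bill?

€1,367

Bill 1, €2,828: €1,025 to deductible, leaving €1,803; 20% of €1,803 = €360.60. Traveler pays €1,385.60; OOP now €1,385.60.
Bill 2, €3,895: deductible met; 20% of €3,895 = €779. Traveler pays €779; OOP now €2,164.60.
Bill 3, €12,842: deductible already satisfied, so traveler's share is 20% × €12,842 = €2,568.40. Cost to traveler: €2,568.40. OOP to date €4,733.
Bill 4, €10,149: deductible met; 20% of €10,149 = €2,029.80. Adding that to €4,733 gives €6,762.80, past the €6,100 cap; traveler pays only €6,100 − €4,733 = €1,367.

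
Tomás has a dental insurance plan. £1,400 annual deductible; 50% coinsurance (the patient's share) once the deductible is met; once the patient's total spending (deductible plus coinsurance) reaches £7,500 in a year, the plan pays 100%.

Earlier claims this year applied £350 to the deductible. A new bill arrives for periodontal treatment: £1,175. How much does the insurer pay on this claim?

£62.50

£350 of the £1,400 deductible is already met, leaving £1,050.
After the £1,050 deductible portion, £1,175 − £1,050 = £125 is subject to coinsurance.
Patient's 50% share of £125 is £62.50.
That puts the patient's cost at £1,050 + £62.50 = £1,112.50 before any cap.
Total out-of-pocket so far would be £350 + £1,112.50 = £1,462.50, below the £7,500 cap — no reduction.
The plan picks up £1,175 − £1,112.50 = £62.50.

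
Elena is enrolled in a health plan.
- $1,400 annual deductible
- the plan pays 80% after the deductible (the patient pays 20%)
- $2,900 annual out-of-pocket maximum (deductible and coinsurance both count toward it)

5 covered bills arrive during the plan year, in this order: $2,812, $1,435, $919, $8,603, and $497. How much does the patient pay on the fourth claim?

Bill 1, $2,812: deductible takes $1,400, $1,412 remains; 20% of $1,412 = $282.40. Patient pays $1,682.40; OOP now $1,682.40.
Bill 2, $1,435: deductible met; 20% of $1,435 = $287. Patient pays $287; OOP now $1,969.40.
Bill 3, $919: 20% coinsurance on $919 = $183.80. Patient pays $183.80; OOP now $2,153.20.
Bill 4, $8,603: 20% coinsurance on $8,603 = $1,720.60. OOP would hit $3,873.80 > $2,900, so the cap limits the patient to $2,900 − $2,153.20 = $746.80.

$746.80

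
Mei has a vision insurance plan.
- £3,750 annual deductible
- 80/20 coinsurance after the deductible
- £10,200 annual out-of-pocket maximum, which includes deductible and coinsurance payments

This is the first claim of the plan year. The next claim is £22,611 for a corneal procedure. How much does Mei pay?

Deductible not yet touched, so the first £3,750 of the bill goes to the deductible.
The remaining £18,861 (= £22,611 − £3,750) moves to coinsurance.
20% of £18,861 = £3,772.20 falls to the member.
That puts the member's cost at £3,750 + £3,772.20 = £7,522.20 before any cap.
Total out-of-pocket so far would be £0 + £7,522.20 = £7,522.20, below the £10,200 cap — no reduction.

£7,522.20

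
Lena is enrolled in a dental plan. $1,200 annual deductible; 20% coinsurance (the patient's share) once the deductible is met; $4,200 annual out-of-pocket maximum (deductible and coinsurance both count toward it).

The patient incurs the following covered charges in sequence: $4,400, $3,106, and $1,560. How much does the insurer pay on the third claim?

Claim 1 — $4,400: $1,200 to deductible, leaving $3,200; 20% of $3,200 = $640. Cost to patient: $1,840. OOP to date $1,840. Plan pays $4,400 − $1,840 = $2,560.
Claim 2 — $3,106: deductible met; 20% of $3,106 = $621.20. Patient owes $621.20 (running OOP $2,461.20). Plan pays $3,106 − $621.20 = $2,484.80.
Claim 3 — $1,560: deductible met; 20% of $1,560 = $312. Patient owes $312 (running OOP $2,773.20). Plan pays $1,560 − $312 = $1,248.

$1,248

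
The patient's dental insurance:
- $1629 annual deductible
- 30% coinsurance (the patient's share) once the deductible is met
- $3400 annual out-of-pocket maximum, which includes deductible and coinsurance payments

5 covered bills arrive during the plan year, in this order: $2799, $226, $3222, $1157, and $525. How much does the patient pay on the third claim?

$966.60

#1 ($2799): $1629 finishes the deductible; $1170 goes to coinsurance; patient's 30% is $351. Patient pays $1980; OOP now $1980.
#2 ($226): deductible already satisfied, so patient's share is 30% × $226 = $67.80. Patient pays $67.80; OOP now $2047.80.
#3 ($3222): deductible already satisfied, so patient's share is 30% × $3222 = $966.60. Patient owes $966.60 (running OOP $3014.40).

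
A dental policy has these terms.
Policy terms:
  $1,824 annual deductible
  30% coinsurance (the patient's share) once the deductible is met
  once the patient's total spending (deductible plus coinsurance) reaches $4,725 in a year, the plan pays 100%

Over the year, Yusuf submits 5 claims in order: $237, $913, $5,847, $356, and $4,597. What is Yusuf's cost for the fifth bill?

Claim 1 — $237: fully absorbed by the deductible. Cost to patient: $237. OOP to date $237.
Claim 2 — $913: fully absorbed by the deductible. Cost to patient: $913. OOP to date $1,150.
Claim 3 — $5,847: deductible takes $674, $5,173 remains; patient's 30% is $1,551.90. Cost to patient: $2,225.90. OOP to date $3,375.90.
Claim 4 — $356: deductible already satisfied, so patient's share is 30% × $356 = $106.80. Cost to patient: $106.80. OOP to date $3,482.70.
Claim 5 — $4,597: 30% coinsurance on $4,597 = $1,379.10. That would push OOP to $4,861.80, over the $4,725 cap, so patient pays $4,725 − $3,482.70 = $1,242.30.

$1,242.30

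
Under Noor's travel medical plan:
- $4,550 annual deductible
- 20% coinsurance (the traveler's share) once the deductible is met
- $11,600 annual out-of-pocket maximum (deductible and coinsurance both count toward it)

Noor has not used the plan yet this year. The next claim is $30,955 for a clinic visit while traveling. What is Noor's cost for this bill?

$9,831

Nothing has been paid toward the $4,550 deductible, so the first $4,550 of this charge is applied there.
That leaves $30,955 − $4,550 = $26,405 for coinsurance.
20% of $26,405 = $5,281 falls to the traveler.
Traveler responsibility before any cap: $4,550 + $5,281 = $9,831.
Total out-of-pocket so far would be $0 + $9,831 = $9,831, below the $11,600 cap — no reduction.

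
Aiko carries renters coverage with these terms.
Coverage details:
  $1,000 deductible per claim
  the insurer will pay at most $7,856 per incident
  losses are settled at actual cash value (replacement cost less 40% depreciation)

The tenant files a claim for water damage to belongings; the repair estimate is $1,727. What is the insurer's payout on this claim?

At 40% depreciation, ACV = $1,727 − $690.80 = $1,036.20.
Less the $1,000 deductible: $1,036.20 − $1,000 = $36.20.
$36.20 ≤ $7,856, so the limit doesn't bind; insurer pays $36.20.

$36.20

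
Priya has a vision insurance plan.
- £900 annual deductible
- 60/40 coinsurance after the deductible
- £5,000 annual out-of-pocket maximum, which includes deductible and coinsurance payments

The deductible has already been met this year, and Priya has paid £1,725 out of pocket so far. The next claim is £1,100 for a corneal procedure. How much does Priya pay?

£440

The deductible is already satisfied, so the full bill goes to coinsurance.
40% of £1,100 = £440 falls to the member.
Year-to-date out-of-pocket becomes £1,725 + £440 = £2,165, still under the £5,000 maximum, so no cap applies.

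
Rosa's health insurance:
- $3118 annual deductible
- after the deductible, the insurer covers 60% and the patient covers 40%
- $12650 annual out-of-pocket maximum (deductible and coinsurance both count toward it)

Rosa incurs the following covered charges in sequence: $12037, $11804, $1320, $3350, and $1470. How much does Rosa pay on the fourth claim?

Bill 1, $12037: $3118 to deductible, leaving $8919; 40% of $8919 = $3567.60. Patient pays $6685.60; OOP now $6685.60.
Bill 2, $11804: 40% coinsurance on $11804 = $4721.60. Patient owes $4721.60 (running OOP $11407.20).
Bill 3, $1320: deductible met; 40% of $1320 = $528. Cost to patient: $528. OOP to date $11935.20.
Bill 4, $3350: deductible already satisfied, so patient's share is 40% × $3350 = $1340. Adding that to $11935.20 gives $13275.20, past the $12650 cap; patient pays only $12650 − $11935.20 = $714.80.

$714.80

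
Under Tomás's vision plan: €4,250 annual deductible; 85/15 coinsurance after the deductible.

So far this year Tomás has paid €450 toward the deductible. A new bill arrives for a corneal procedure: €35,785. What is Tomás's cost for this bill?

€8,597.75

Deductible still to meet: €4,250 − €450 = €3,800.
The remaining €31,985 (= €35,785 − €3,800) moves to coinsurance.
15% of €31,985 = €4,797.75 falls to the member.
So the member owes €3,800 + €4,797.75 = €8,597.75.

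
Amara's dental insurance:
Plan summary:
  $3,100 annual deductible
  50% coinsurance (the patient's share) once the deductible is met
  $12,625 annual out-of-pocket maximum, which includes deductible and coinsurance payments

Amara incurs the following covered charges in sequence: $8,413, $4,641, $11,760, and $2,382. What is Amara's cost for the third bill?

$4,548

#1 ($8,413): deductible takes $3,100, $5,313 remains; 50% of $5,313 = $2,656.50. Patient owes $5,756.50 (running OOP $5,756.50).
#2 ($4,641): deductible already satisfied, so patient's share is 50% × $4,641 = $2,320.50. Patient pays $2,320.50; OOP now $8,077.
#3 ($11,760): deductible already satisfied, so patient's share is 50% × $11,760 = $5,880. Adding that to $8,077 gives $13,957, past the $12,625 cap; patient pays only $12,625 − $8,077 = $4,548.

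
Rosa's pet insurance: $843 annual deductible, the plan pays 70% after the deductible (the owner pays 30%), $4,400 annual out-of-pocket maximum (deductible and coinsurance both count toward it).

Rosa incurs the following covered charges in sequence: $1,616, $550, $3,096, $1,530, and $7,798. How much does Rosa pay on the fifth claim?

$1,772.30

#1 ($1,616): deductible takes $843, $773 remains; owner's 30% is $231.90. Cost to owner: $1,074.90. OOP to date $1,074.90.
#2 ($550): 30% coinsurance on $550 = $165. Owner owes $165 (running OOP $1,239.90).
#3 ($3,096): 30% coinsurance on $3,096 = $928.80. Owner owes $928.80 (running OOP $2,168.70).
#4 ($1,530): 30% coinsurance on $1,530 = $459. Owner owes $459 (running OOP $2,627.70).
#5 ($7,798): deductible met; 30% of $7,798 = $2,339.40. That would push OOP to $4,967.10, over the $4,400 cap, so owner pays $4,400 − $2,627.70 = $1,772.30.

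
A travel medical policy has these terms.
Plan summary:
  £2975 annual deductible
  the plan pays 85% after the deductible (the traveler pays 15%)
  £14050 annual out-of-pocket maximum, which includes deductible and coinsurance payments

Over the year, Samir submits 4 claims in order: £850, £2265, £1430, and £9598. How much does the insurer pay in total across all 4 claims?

#1 (£850): entire amount goes to the deductible. Traveler owes £850 (running OOP £850). Insurer: £850 − £850 = £0.
#2 (£2265): £2125 to deductible, leaving £140; coinsurance £140 × 15% = £21. Traveler pays £2146; OOP now £2996. Insurer: £2265 − £2146 = £119.
#3 (£1430): deductible already satisfied, so traveler's share is 15% × £1430 = £214.50. Traveler pays £214.50; OOP now £3210.50. Plan pays £1430 − £214.50 = £1215.50.
#4 (£9598): 15% coinsurance on £9598 = £1439.70. Traveler pays £1439.70; OOP now £4650.20. Plan pays £9598 − £1439.70 = £8158.30.
Insurer total: £0 + £119 + £1215.50 + £8158.30 = £9492.80.

£9492.80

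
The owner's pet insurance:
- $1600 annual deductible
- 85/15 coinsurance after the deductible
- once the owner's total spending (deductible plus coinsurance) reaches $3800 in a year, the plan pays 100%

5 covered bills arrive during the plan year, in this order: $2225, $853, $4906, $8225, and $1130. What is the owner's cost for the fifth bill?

Claim 1 ($2225): deductible takes $1600, $625 remains; 15% of $625 = $93.75. Owner owes $1693.75 (running OOP $1693.75).
Claim 2 ($853): deductible met; 15% of $853 = $127.95. Owner pays $127.95; OOP now $1821.70.
Claim 3 ($4906): 15% coinsurance on $4906 = $735.90. Cost to owner: $735.90. OOP to date $2557.60.
Claim 4 ($8225): deductible met; 15% of $8225 = $1233.75. Owner pays $1233.75; OOP now $3791.35.
Claim 5 ($1130): deductible met; 15% of $1130 = $169.50. OOP would hit $3960.85 > $3800, so the cap limits the owner to $3800 − $3791.35 = $8.65.

$8.65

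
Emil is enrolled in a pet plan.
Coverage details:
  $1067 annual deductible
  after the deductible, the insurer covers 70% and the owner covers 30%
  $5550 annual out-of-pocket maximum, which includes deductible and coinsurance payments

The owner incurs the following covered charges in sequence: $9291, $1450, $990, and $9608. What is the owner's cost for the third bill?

$297

Bill 1, $9291: $1067 to deductible, leaving $8224; 30% of $8224 = $2467.20. Cost to owner: $3534.20. OOP to date $3534.20.
Bill 2, $1450: deductible met; 30% of $1450 = $435. Owner pays $435; OOP now $3969.20.
Bill 3, $990: 30% coinsurance on $990 = $297. Owner owes $297 (running OOP $4266.20).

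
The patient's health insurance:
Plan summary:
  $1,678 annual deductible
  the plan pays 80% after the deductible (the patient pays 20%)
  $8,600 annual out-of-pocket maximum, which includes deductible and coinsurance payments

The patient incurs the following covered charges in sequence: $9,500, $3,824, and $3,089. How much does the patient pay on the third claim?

#1 ($9,500): $1,678 finishes the deductible; $7,822 goes to coinsurance; patient's 20% is $1,564.40. Patient pays $3,242.40; OOP now $3,242.40.
#2 ($3,824): deductible met; 20% of $3,824 = $764.80. Patient owes $764.80 (running OOP $4,007.20).
#3 ($3,089): deductible already satisfied, so patient's share is 20% × $3,089 = $617.80. Cost to patient: $617.80. OOP to date $4,625.

$617.80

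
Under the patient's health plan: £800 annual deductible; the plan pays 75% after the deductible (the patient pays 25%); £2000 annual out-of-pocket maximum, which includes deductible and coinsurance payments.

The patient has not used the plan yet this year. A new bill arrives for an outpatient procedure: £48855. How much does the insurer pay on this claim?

£46855

The full £800 deductible is still open; £800 of this bill applies to it.
That leaves £48855 − £800 = £48055 for coinsurance.
Coinsurance: £48055 × 25% = £12013.75.
So the patient owes £800 + £12013.75 = £12813.75 before any cap.
Adding £12813.75 to the £0 already spent would give £12813.75, which exceeds the £2000 cap; the patient pays just £2000 − £0 = £2000.
Insurer pays the balance: £48855 − £2000 = £46855.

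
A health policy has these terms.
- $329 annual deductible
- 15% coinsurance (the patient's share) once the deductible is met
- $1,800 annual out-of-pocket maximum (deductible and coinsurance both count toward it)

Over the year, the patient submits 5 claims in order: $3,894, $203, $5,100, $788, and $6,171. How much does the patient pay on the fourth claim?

Claim 1 — $3,894: deductible takes $329, $3,565 remains; coinsurance $3,565 × 15% = $534.75. Patient owes $863.75 (running OOP $863.75).
Claim 2 — $203: deductible already satisfied, so patient's share is 15% × $203 = $30.45. Patient pays $30.45; OOP now $894.20.
Claim 3 — $5,100: deductible already satisfied, so patient's share is 15% × $5,100 = $765. Cost to patient: $765. OOP to date $1,659.20.
Claim 4 — $788: 15% coinsurance on $788 = $118.20. Cost to patient: $118.20. OOP to date $1,777.40.

$118.20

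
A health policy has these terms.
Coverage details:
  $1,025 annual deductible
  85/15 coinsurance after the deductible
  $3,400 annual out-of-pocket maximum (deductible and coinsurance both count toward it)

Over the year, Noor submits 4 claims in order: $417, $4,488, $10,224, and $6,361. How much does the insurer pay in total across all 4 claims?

$18,090

Bill 1, $417: all of it applies to the deductible. Patient owes $417 (running OOP $417). Insurer: $417 − $417 = $0.
Bill 2, $4,488: deductible takes $608, $3,880 remains; coinsurance $3,880 × 15% = $582. Cost to patient: $1,190. OOP to date $1,607. Insurer: $4,488 − $1,190 = $3,298.
Bill 3, $10,224: 15% coinsurance on $10,224 = $1,533.60. Patient pays $1,533.60; OOP now $3,140.60. Insurer: $10,224 − $1,533.60 = $8,690.40.
Bill 4, $6,361: deductible already satisfied, so patient's share is 15% × $6,361 = $954.15. OOP would hit $4,094.75 > $3,400, so the cap limits the patient to $3,400 − $3,140.60 = $259.40. Plan pays $6,361 − $259.40 = $6,101.60.
Insurer total = bills − patient's total = $21,490 − $3,400 = $18,090.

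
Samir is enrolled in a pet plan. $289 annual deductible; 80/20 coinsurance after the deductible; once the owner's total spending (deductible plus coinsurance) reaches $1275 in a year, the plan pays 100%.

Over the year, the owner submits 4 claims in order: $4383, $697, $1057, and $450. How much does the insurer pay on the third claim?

$1029.20

Claim 1 — $4383: $289 to deductible, leaving $4094; coinsurance $4094 × 20% = $818.80. Owner pays $1107.80; OOP now $1107.80. Insurer: $4383 − $1107.80 = $3275.20.
Claim 2 — $697: deductible already satisfied, so owner's share is 20% × $697 = $139.40. Cost to owner: $139.40. OOP to date $1247.20. Insurer: $697 − $139.40 = $557.60.
Claim 3 — $1057: deductible already satisfied, so owner's share is 20% × $1057 = $211.40. Adding that to $1247.20 gives $1458.60, past the $1275 cap; owner pays only $1275 − $1247.20 = $27.80. Plan pays $1057 − $27.80 = $1029.20.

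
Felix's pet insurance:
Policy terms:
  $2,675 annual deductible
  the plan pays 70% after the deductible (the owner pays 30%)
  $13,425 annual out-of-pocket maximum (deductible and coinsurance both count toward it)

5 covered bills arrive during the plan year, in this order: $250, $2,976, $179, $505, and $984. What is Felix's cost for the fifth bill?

$295.20

Claim 1 ($250): all of it applies to the deductible. Owner pays $250; OOP now $250.
Claim 2 ($2,976): $2,425 finishes the deductible; $551 goes to coinsurance; owner's 30% is $165.30. Cost to owner: $2,590.30. OOP to date $2,840.30.
Claim 3 ($179): deductible already satisfied, so owner's share is 30% × $179 = $53.70. Owner owes $53.70 (running OOP $2,894).
Claim 4 ($505): 30% coinsurance on $505 = $151.50. Owner pays $151.50; OOP now $3,045.50.
Claim 5 ($984): deductible met; 30% of $984 = $295.20. Owner pays $295.20; OOP now $3,340.70.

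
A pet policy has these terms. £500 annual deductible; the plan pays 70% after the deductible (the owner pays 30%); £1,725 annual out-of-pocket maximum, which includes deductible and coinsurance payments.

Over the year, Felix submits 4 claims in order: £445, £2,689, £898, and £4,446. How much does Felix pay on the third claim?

£269.40

Claim 1 (£445): all of it applies to the deductible. Owner owes £445 (running OOP £445).
Claim 2 (£2,689): deductible takes £55, £2,634 remains; owner's 30% is £790.20. Owner owes £845.20 (running OOP £1,290.20).
Claim 3 (£898): deductible met; 30% of £898 = £269.40. Cost to owner: £269.40. OOP to date £1,559.60.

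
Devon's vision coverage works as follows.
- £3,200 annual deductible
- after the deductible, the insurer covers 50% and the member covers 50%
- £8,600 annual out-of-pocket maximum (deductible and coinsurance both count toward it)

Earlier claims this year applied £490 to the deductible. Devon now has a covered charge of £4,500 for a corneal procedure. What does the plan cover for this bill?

£895

£490 of the £3,200 deductible is already met, leaving £2,710.
The remaining £1,790 (= £4,500 − £2,710) moves to coinsurance.
Coinsurance: £1,790 × 50% = £895.
That puts the member's cost at £2,710 + £895 = £3,605 before any cap.
Year-to-date out-of-pocket becomes £490 + £3,605 = £4,095, still under the £8,600 maximum, so no cap applies.
The insurer covers the remainder: £4,500 − £3,605 = £895.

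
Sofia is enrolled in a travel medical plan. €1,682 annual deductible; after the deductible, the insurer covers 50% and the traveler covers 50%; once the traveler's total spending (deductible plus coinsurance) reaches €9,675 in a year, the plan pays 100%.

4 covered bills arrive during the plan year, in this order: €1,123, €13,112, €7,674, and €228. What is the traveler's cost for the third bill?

€1,716.50

Claim 1 (€1,123): fully absorbed by the deductible. Traveler owes €1,123 (running OOP €1,123).
Claim 2 (€13,112): deductible takes €559, €12,553 remains; traveler's 50% is €6,276.50. Cost to traveler: €6,835.50. OOP to date €7,958.50.
Claim 3 (€7,674): deductible already satisfied, so traveler's share is 50% × €7,674 = €3,837. That would push OOP to €11,795.50, over the €9,675 cap, so traveler pays €9,675 − €7,958.50 = €1,716.50.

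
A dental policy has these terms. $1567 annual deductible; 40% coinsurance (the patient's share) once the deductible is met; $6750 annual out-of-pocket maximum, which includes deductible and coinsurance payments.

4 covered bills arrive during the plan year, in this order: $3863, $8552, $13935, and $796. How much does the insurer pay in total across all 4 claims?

$20396

Claim 1 — $3863: $1567 finishes the deductible; $2296 goes to coinsurance; coinsurance $2296 × 40% = $918.40. Patient pays $2485.40; OOP now $2485.40. Insurer: $3863 − $2485.40 = $1377.60.
Claim 2 — $8552: 40% coinsurance on $8552 = $3420.80. Patient owes $3420.80 (running OOP $5906.20). Insurer: $8552 − $3420.80 = $5131.20.
Claim 3 — $13935: deductible already satisfied, so patient's share is 40% × $13935 = $5574. That would push OOP to $11480.20, over the $6750 cap, so patient pays $6750 − $5906.20 = $843.80. Insurer: $13935 − $843.80 = $13091.20.
Claim 4 — $796: deductible met; 40% of $796 = $318.40. That would push OOP to $7068.40, over the $6750 cap, so patient pays $6750 − $6750 = $0. Plan pays $796 − $0 = $796.
Insurer total = bills − patient's total = $27146 − $6750 = $20396.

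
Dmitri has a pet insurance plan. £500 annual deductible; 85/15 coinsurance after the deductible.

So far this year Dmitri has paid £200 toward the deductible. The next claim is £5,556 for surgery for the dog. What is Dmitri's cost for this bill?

£1,088.40

Remaining deductible: £500 − £200 = £300.
After the £300 deductible portion, £5,556 − £300 = £5,256 is subject to coinsurance.
15% of £5,256 = £788.40 falls to the owner.
So the owner owes £300 + £788.40 = £1,088.40.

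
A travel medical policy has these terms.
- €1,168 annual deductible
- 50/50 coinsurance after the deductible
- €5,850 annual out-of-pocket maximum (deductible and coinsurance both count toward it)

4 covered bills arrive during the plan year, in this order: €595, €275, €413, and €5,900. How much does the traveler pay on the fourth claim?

Bill 1, €595: all of it applies to the deductible. Traveler owes €595 (running OOP €595).
Bill 2, €275: entire amount goes to the deductible. Traveler owes €275 (running OOP €870).
Bill 3, €413: deductible takes €298, €115 remains; 50% of €115 = €57.50. Traveler pays €355.50; OOP now €1,225.50.
Bill 4, €5,900: deductible already satisfied, so traveler's share is 50% × €5,900 = €2,950. Traveler pays €2,950; OOP now €4,175.50.

€2,950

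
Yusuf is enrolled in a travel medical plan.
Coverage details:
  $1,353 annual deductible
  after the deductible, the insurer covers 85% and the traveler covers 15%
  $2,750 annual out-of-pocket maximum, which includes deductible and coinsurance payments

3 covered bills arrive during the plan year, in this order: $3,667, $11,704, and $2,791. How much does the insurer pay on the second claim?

$10,654.10

Claim 1 ($3,667): $1,353 finishes the deductible; $2,314 goes to coinsurance; traveler's 15% is $347.10. Cost to traveler: $1,700.10. OOP to date $1,700.10. Plan pays $3,667 − $1,700.10 = $1,966.90.
Claim 2 ($11,704): deductible already satisfied, so traveler's share is 15% × $11,704 = $1,755.60. OOP would hit $3,455.70 > $2,750, so the cap limits the traveler to $2,750 − $1,700.10 = $1,049.90. Plan pays $11,704 − $1,049.90 = $10,654.10.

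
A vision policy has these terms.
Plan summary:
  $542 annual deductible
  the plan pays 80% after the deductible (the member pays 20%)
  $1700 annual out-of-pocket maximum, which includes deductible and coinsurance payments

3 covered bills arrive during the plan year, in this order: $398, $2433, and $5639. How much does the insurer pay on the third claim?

Bill 1, $398: entire amount goes to the deductible. Cost to member: $398. OOP to date $398. Plan pays $398 − $398 = $0.
Bill 2, $2433: deductible takes $144, $2289 remains; 20% of $2289 = $457.80. Member owes $601.80 (running OOP $999.80). Insurer: $2433 − $601.80 = $1831.20.
Bill 3, $5639: 20% coinsurance on $5639 = $1127.80. OOP would hit $2127.60 > $1700, so the cap limits the member to $1700 − $999.80 = $700.20. Insurer: $5639 − $700.20 = $4938.80.

$4938.80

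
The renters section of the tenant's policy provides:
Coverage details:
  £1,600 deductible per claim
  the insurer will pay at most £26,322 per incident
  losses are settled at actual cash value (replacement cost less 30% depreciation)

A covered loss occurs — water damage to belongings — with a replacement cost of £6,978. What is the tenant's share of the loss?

£3,693.40

At 30% depreciation, ACV = £6,978 − £2,093.40 = £4,884.60.
Less the £1,600 deductible: £4,884.60 − £1,600 = £3,284.60.
£3,284.60 ≤ £26,322, so the limit doesn't bind; insurer pays £3,284.60.
Tenant's share is the uncovered remainder: £6,978 − £3,284.60 = £3,693.40.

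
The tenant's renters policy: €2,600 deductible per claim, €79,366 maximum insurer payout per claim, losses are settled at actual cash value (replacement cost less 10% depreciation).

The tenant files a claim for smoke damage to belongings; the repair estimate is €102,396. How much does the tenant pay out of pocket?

Depreciate 10%: the covered value is €102,396 × 0.9 = €92,156.40.
Less the €2,600 deductible: €92,156.40 − €2,600 = €89,556.40.
€89,556.40 exceeds the €79,366 limit, so the insurer pays the limit: €79,366.
Tenant's share is the uncovered remainder: €102,396 − €79,366 = €23,030.

€23,030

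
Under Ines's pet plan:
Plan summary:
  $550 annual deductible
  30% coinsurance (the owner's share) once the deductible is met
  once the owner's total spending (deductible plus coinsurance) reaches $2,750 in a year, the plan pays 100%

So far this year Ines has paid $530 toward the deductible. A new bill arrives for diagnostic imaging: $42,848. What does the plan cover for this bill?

$40,628

$530 of the $550 deductible is already met, leaving $20.
After the $20 deductible portion, $42,848 − $20 = $42,828 is subject to coinsurance.
Coinsurance: $42,828 × 30% = $12,848.40.
Owner responsibility before any cap: $20 + $12,848.40 = $12,868.40.
Year-to-date out-of-pocket would reach $530 + $12,868.40 = $13,398.40, above the $2,750 maximum, so the owner pays only $2,750 − $530 = $2,220.
Insurer pays the balance: $42,848 − $2,220 = $40,628.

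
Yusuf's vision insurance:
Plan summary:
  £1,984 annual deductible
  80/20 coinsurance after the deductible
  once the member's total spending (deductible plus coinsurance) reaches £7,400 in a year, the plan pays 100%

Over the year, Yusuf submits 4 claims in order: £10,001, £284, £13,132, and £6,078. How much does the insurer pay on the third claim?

#1 (£10,001): deductible takes £1,984, £8,017 remains; member's 20% is £1,603.40. Member pays £3,587.40; OOP now £3,587.40. Insurer: £10,001 − £3,587.40 = £6,413.60.
#2 (£284): deductible met; 20% of £284 = £56.80. Cost to member: £56.80. OOP to date £3,644.20. Plan pays £284 − £56.80 = £227.20.
#3 (£13,132): deductible met; 20% of £13,132 = £2,626.40. Member pays £2,626.40; OOP now £6,270.60. Plan pays £13,132 − £2,626.40 = £10,505.60.

£10,505.60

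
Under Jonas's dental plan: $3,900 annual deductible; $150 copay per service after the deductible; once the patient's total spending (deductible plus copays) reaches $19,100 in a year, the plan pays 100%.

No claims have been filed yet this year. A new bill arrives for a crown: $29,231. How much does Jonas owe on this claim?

$4,050

The full $3,900 deductible is still open; $3,900 of this bill applies to it.
After the $3,900 deductible portion, $29,231 − $3,900 = $25,331 is subject to the copay.
Copay on this service: $150.
Patient responsibility before any cap: $3,900 + $150 = $4,050.
Cumulative spending $0 + $4,050 = $4,050 stays under the $19,100 maximum.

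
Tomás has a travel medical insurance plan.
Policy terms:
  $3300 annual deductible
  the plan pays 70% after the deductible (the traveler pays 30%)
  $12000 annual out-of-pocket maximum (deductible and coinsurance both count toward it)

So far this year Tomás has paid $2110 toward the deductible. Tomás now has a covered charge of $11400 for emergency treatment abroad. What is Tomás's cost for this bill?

Deductible still to meet: $3300 − $2110 = $1190.
The remaining $10210 (= $11400 − $1190) moves to coinsurance.
30% of $10210 = $3063 falls to the traveler.
So the traveler owes $1190 + $3063 = $4253 before any cap.
Year-to-date out-of-pocket becomes $2110 + $4253 = $6363, still under the $12000 maximum, so no cap applies.

$4253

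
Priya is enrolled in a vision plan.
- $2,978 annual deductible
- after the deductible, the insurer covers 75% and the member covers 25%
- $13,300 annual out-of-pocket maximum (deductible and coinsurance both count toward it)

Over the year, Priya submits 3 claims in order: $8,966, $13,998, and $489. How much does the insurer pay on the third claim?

$366.75

Claim 1 — $8,966: $2,978 to deductible, leaving $5,988; member's 25% is $1,497. Member owes $4,475 (running OOP $4,475). Insurer: $8,966 − $4,475 = $4,491.
Claim 2 — $13,998: deductible met; 25% of $13,998 = $3,499.50. Member pays $3,499.50; OOP now $7,974.50. Plan pays $13,998 − $3,499.50 = $10,498.50.
Claim 3 — $489: 25% coinsurance on $489 = $122.25. Cost to member: $122.25. OOP to date $8,096.75. Plan pays $489 − $122.25 = $366.75.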